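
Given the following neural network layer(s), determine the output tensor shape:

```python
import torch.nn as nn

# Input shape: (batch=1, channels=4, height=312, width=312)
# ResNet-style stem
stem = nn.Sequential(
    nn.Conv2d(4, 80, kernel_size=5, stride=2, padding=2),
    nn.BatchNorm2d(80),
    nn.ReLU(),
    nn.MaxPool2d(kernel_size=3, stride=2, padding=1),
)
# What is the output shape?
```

Input: (1, 4, 312, 312) -> after Conv2d 5x5 stride=2: (1, 80, 156, 156) -> Output: (1, 80, 78, 78)

Answer: (1, 80, 78, 78)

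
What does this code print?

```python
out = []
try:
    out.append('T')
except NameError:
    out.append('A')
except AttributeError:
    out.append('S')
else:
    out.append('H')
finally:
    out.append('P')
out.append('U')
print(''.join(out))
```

Execution trace: 'T' (try body, no exception) → 'H' (else) → 'P' (finally) → 'U' (after the try/except). Output: THPU

Answer: THPU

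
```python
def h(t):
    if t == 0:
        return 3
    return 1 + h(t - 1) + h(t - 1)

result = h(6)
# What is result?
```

h(t) = 1 + 2·h(t-1), h(0)=3. Closed form: (3+1)·2^6 - 1 = 255.

Answer: 255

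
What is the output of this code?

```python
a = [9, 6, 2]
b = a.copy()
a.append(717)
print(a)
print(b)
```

Key concept: list.copy() creates independent copy.
Step by step:
`a = [9, 6, 2]` → a = [9, 6, 2]
`b = a.copy()` → b = [9, 6, 2]
`a.append(717)` → a = [9, 6, 2, 717]
`print(a)` → prints [9, 6, 2, 717]
`print(b)` → prints [9, 6, 2]

Answer:
[9, 6, 2, 717]
[9, 6, 2]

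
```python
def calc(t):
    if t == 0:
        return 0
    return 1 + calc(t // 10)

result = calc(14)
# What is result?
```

Count of digits of 14: 2

Answer: 2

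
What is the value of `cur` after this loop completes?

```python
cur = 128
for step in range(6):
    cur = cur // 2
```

Halve 6 times: 128 // 2^6 = 2
`cur` takes the values: 128 → 64 → 32 → 16 → 8 → 4 → 2

Answer: 2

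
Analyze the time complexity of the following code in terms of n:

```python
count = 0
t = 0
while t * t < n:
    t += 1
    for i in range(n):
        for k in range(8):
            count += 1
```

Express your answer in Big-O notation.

Each loop level contributes: √n × n × 1. Multiplying the contributions gives O(n√n).

Answer: O(n√n)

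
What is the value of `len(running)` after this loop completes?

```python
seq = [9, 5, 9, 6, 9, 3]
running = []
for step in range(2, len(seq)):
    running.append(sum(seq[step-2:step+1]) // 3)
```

Number of 3-element averages
`running` takes the values: [] → [7] → [7, 6] → [7, 6, 8] → [7, 6, 8, 6]
So `len(running)` = 4

Answer: 4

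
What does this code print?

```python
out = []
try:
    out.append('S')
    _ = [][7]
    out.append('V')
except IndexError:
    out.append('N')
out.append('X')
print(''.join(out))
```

Execution trace: 'S' (try body) → 'N' (except IndexError) → 'X' (after the try/except). Output: SNX

Answer: SNX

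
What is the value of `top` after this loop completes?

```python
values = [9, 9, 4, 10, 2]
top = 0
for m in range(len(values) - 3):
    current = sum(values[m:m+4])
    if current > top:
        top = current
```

Max sum of 4-element window in [9, 9, 4, 10, 2]
`top` takes the values: 0 → 32

Answer: 32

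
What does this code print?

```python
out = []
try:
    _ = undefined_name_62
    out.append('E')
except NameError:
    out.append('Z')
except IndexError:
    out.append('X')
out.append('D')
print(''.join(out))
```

Execution trace: 'Z' (except NameError) → 'D' (after the try/except). Output: ZD

Answer: ZD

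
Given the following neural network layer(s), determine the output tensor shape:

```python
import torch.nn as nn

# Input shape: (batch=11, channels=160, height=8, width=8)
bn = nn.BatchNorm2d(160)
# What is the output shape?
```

Input: (11, 160, 8, 8) -> Output: (11, 160, 8, 8)

Answer: (11, 160, 8, 8)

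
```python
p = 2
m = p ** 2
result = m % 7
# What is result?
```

Trace:
`p = 2` → p = 2
`m = p ** 2` → m = 4
`result = m % 7` → result = 4
So result = 4

Answer: 4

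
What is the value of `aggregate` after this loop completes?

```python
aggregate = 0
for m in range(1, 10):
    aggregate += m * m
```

Sum of squares 1² to 9² = 285
`aggregate` takes the values: 0 → 1 → 5 → 14 → 30 → 55 → 91 → 140 → 204 → 285

Answer: 285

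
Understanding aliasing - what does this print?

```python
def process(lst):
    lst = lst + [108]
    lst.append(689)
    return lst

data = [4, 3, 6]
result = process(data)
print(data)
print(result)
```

Key concept: rebinding parameter vs mutation.
Step by step:
`data = [4, 3, 6]` → data = [4, 3, 6]
`result = process(data)` → result = [4, 3, 6, 108, 689]
`print(data)` → prints [4, 3, 6]
`print(result)` → prints [4, 3, 6, 108, 689]

Answer:
[4, 3, 6]
[4, 3, 6, 108, 689]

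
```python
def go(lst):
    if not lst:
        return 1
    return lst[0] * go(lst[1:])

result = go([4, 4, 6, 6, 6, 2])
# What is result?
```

Product over [4, 4, 6, 6, 6, 2] = 4 * 4 * 6 * 6 * 6 * 2 = 6912

Answer: 6912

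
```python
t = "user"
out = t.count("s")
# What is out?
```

Trace:
`t = "user"` → t = 'user'
`out = t.count("s")` → out = 1
So out = 1

Answer: 1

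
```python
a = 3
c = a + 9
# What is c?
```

Trace:
`a = 3` → a = 3
`c = a + 9` → c = 12
So c = 12

Answer: 12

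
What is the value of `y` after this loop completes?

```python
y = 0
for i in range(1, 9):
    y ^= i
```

XOR of 1 to 8
`y` takes the values: 0 → 1 → 3 → 0 → 4 → 1 → 7 → 0 → 8

Answer: 8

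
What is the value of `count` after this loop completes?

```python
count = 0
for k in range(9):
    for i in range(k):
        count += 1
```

Triangle number: 0+1+2+...+8
`count` takes the values: 0 → 1 → 2 → 3 → 4 → 5 → 6 → 7 → 8 → 9 → 10 → 11 → 12 → 13 → 14 → 15 → 16 → 17 → 18 → 19 → 20 → 21 → 22 → 23 → 24 → 25 → 26 → 27 → 28 → 29 → 30 → 31 → 32 → 33 → 34 → 35 → 36

Answer: 36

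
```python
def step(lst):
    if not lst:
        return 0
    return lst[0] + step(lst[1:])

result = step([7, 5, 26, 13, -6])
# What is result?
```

7 + 5 + 26 + 13 + (-6) + 0 = 45

Answer: 45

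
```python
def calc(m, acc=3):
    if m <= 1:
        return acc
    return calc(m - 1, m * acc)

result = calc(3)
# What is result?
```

Accumulator trace (n, acc): (3, 3) -> (2, 9) -> (1, 18) -> return 18

Answer: 18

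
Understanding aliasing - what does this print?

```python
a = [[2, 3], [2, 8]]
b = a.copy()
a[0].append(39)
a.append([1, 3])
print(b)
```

Key concept: shallow copy with nested lists.
Step by step:
`a = [[2, 3], [2, 8]]` → a = [[2, 3], [2, 8]]
`b = a.copy()` → b = [[2, 3], [2, 8]]
`a[0].append(39)` → a = [[2, 3, 39], [2, 8]]; b = [[2, 3, 39], [2, 8]]
`a.append([1, 3])` → a = [[2, 3, 39], [2, 8], [1, 3]]
`print(b)` → prints [[2, 3, 39], [2, 8]]

Answer: [[2, 3, 39], [2, 8]]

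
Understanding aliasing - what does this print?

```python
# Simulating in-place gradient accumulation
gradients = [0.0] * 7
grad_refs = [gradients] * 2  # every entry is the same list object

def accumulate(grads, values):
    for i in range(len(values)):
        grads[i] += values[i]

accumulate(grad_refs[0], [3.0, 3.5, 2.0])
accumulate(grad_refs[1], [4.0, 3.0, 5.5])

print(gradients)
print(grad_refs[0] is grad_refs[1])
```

Key concept: gradient accumulation aliasing.
Step by step:
`gradients = [0.0] * 7` → gradients = [0.0, 0.0, 0.0, 0.0, 0.0, 0.0, 0.0]
`grad_refs = [gradients] * 2` → grad_refs = [[0.0, 0.0, 0.0, 0.0, 0.0, 0.0, 0.0], [0.0, 0.0, 0.0, 0.0, 0.0, 0.0, 0.0]]
`accumulate(grad_refs[0], [3.0, 3.5, 2.0])` → gradients = [3.0, 3.5, 2.0, 0.0, 0.0, 0.0, 0.0]; grad_refs = [[3.0, 3.5, 2.0, 0.0, 0.0, 0.0, 0.0], [3.0, 3.5, 2.0, 0.0, 0.0, 0.0, 0.0]]
`accumulate(grad_refs[1], [4.0, 3.0, 5.5])` → gradients = [7.0, 6.5, 7.5, 0.0, 0.0, 0.0, 0.0]; grad_refs = [[7.0, 6.5, 7.5, 0.0, 0.0, 0.0, 0.0], [7.0, 6.5, 7.5, 0.0, 0.0, 0.0, 0.0]]
`print(gradients)` → prints [7.0, 6.5, 7.5, 0.0, 0.0, 0.0, 0.0]
`print(grad_refs[0] is grad_refs[1])` → prints True

Answer:
[7.0, 6.5, 7.5, 0.0, 0.0, 0.0, 0.0]
True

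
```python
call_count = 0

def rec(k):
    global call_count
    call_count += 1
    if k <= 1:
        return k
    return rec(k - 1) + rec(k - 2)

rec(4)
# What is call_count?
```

Calls(k) = 1 + Calls(k-1) + Calls(k-2); Calls(0)=Calls(1)=1. For k=4 this gives 9.

Answer: 9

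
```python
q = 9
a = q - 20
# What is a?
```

Trace:
`q = 9` → q = 9
`a = q - 20` → a = -11
So a = -11

Answer: -11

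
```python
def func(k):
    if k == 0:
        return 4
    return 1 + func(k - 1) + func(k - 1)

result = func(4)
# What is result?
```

func(k) = 1 + 2·func(k-1), func(0)=4. Closed form: (4+1)·2^4 - 1 = 79.

Answer: 79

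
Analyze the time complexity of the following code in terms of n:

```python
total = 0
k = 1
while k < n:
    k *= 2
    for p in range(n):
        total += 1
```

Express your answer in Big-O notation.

Each loop level contributes: log n × n. Multiplying the contributions gives O(n log n).

Answer: O(n log n)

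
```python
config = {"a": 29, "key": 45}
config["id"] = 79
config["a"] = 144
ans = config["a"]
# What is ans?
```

Trace:
`config = {"a": 29, "key": 45}` → config = {'a': 29, 'key': 45}
`config["id"] = 79` → config = {'a': 29, 'key': 45, 'id': 79}
`config["a"] = 144` → config = {'a': 144, 'key': 45, 'id': 79}
`ans = config["a"]` → ans = 144
So ans = 144

Answer: 144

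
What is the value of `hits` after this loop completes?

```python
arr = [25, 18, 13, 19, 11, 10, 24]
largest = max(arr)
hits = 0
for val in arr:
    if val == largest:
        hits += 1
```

Count of max value 25 in [25, 18, 13, 19, 11, 10, 24]
`hits` takes the values: 0 → 1

Answer: 1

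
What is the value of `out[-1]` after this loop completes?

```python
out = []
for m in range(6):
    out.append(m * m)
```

Last element of squares 0 to 5
`out` takes the values: [] → [0] → [0, 1] → [0, 1, 4] → [0, 1, 4, 9] → [0, 1, 4, 9, 16] → [0, 1, 4, 9, 16, 25]
So `out[-1]` = 25

Answer: 25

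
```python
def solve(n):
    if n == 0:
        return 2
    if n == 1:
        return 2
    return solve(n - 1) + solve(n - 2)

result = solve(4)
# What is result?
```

Build up from base cases: solve(0)=2, solve(1)=2, solve(2)=4, solve(3)=6, solve(4)=10

Answer: 10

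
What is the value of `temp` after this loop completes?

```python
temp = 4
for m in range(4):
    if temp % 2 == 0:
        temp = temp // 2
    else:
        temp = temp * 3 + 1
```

Collatz-style transformation from 4
`temp` takes the values: 4 → 2 → 1 → 4 → 2

Answer: 2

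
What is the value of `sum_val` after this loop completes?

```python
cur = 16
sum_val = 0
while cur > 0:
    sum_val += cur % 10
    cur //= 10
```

Sum digits of 16
`sum_val` takes the values: 0 → 6 → 7

Answer: 7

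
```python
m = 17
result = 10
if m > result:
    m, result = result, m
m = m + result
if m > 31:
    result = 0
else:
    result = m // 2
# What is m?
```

Trace:
`m = 17` → m = 17
`result = 10` → result = 10
`if m > result: ...` → m > result is True → m = 10; result = 17
`m = m + result` → m = 27
`if m > 31: ...` → m > 31 is False, take else branch → result = 13
So m = 27

Answer: 27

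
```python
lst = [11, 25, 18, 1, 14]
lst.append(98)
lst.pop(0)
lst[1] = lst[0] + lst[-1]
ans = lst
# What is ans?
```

Trace:
`lst = [11, 25, 18, 1, 14]` → lst = [11, 25, 18, 1, 14]
`lst.append(98)` → lst = [11, 25, 18, 1, 14, 98]
`lst.pop(0)` → lst = [25, 18, 1, 14, 98]
`lst[1] = lst[0] + lst[-1]` → lst = [25, 123, 1, 14, 98]
`ans = lst` → ans = [25, 123, 1, 14, 98]
So ans = [25, 123, 1, 14, 98]

Answer: [25, 123, 1, 14, 98]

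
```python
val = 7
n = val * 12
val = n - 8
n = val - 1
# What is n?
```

Trace:
`val = 7` → val = 7
`n = val * 12` → n = 84
`val = n - 8` → val = 76
`n = val - 1` → n = 75
So n = 75

Answer: 75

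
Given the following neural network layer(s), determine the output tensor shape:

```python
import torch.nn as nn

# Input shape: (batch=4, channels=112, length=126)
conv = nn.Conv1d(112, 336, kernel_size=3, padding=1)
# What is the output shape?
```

Input: (4, 112, 126) -> Output: (4, 336, 126)

Answer: (4, 336, 126)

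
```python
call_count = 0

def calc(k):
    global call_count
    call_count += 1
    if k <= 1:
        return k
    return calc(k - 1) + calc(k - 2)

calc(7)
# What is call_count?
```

Calls(k) = 1 + Calls(k-1) + Calls(k-2); Calls(0)=Calls(1)=1. For k=7 this gives 41.

Answer: 41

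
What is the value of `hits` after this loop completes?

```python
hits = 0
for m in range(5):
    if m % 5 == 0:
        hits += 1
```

Count numbers divisible by 5 in range(5)
`hits` takes the values: 0 → 1

Answer: 1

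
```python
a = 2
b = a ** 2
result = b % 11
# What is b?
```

Trace:
`a = 2` → a = 2
`b = a ** 2` → b = 4
`result = b % 11` → result = 4
So b = 4

Answer: 4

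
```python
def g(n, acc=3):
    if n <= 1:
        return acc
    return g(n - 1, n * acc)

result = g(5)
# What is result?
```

Accumulator trace (n, acc): (5, 3) -> (4, 15) -> (3, 60) -> (2, 180) -> (1, 360) -> return 360

Answer: 360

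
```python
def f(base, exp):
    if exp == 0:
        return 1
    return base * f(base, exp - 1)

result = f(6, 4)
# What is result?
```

f(6, 4) = 6 * 6 * 6 * 6 = 1296

Answer: 1296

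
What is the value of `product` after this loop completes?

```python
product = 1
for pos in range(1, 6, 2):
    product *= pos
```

Product of 1, 3, 5, ... up to 5
`product` takes the values: 1 → 3 → 15

Answer: 15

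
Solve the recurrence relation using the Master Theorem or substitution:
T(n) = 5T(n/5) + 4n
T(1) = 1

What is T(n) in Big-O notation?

By Master Theorem: a=5, b=5, f(n)=4n. Since log_5(5) = 1 and f(n) = Θ(n^1), Case 2 applies. T(n) = O(n log n).

Answer: O(n log n)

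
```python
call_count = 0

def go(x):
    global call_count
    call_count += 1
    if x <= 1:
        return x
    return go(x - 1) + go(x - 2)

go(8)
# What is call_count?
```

Calls(x) = 1 + Calls(x-1) + Calls(x-2); Calls(0)=Calls(1)=1. For x=8 this gives 67.

Answer: 67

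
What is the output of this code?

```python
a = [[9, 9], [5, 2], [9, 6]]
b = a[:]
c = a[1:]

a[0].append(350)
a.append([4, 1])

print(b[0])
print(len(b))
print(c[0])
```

Key concept: slice with nested mutation.
Step by step:
`a = [[9, 9], [5, 2], [9, 6]]` → a = [[9, 9], [5, 2], [9, 6]]
`b = a[:]` → b = [[9, 9], [5, 2], [9, 6]]
`c = a[1:]` → c = [[5, 2], [9, 6]]
`a[0].append(350)` → a = [[9, 9, 350], [5, 2], [9, 6]]; b = [[9, 9, 350], [5, 2], [9, 6]]
`a.append([4, 1])` → a = [[9, 9, 350], [5, 2], [9, 6], [4, 1]]
`print(b[0])` → prints [9, 9, 350]
`print(len(b))` → prints 3
`print(c[0])` → prints [5, 2]

Answer:
[9, 9, 350]
3
[5, 2]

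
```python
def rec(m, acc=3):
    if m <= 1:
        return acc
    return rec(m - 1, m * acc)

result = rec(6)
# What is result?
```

Accumulator trace (n, acc): (6, 3) -> (5, 18) -> (4, 90) -> (3, 360) -> (2, 1080) -> (1, 2160) -> return 2160

Answer: 2160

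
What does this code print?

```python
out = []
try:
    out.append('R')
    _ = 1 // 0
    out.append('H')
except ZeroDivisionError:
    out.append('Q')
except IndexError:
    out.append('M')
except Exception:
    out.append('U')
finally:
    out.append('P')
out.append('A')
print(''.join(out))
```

Execution trace: 'R' (try body) → 'Q' (except ZeroDivisionError) → 'P' (finally) → 'A' (after the try/except). Output: RQPA

Answer: RQPA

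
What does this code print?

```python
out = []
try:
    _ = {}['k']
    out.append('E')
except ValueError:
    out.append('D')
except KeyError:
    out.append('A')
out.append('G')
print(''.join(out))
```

Execution trace: 'A' (except KeyError) → 'G' (after the try/except). Output: AG

Answer: AG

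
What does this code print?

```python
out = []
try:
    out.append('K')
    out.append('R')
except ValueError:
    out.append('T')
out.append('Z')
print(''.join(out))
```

Execution trace: 'K' (try body) → 'R' (try body, no exception) → 'Z' (after the try/except). Output: KRZ

Answer: KRZ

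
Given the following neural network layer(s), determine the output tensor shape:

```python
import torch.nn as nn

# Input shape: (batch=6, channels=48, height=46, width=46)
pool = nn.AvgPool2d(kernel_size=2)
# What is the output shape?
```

Input: (6, 48, 46, 46) -> Output: (6, 48, 23, 23)

Answer: (6, 48, 23, 23)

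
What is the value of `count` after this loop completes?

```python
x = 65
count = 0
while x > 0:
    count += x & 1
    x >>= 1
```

Count set bits in 65 (binary: 0b1000001)
`count` takes the values: 0 → 1 → 2

Answer: 2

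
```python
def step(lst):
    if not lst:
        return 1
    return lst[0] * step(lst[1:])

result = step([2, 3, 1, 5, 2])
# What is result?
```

Product over [2, 3, 1, 5, 2] = 2 * 3 * 1 * 5 * 2 = 60

Answer: 60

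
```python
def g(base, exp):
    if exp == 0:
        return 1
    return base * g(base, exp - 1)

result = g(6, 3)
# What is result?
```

g(6, 3) = 6 * 6 * 6 = 216

Answer: 216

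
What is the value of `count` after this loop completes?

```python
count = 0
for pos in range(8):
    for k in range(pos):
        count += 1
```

Triangle number: 0+1+2+...+7
`count` takes the values: 0 → 1 → 2 → 3 → 4 → 5 → 6 → 7 → 8 → 9 → 10 → 11 → 12 → 13 → 14 → 15 → 16 → 17 → 18 → 19 → 20 → 21 → 22 → 23 → 24 → 25 → 26 → 27 → 28

Answer: 28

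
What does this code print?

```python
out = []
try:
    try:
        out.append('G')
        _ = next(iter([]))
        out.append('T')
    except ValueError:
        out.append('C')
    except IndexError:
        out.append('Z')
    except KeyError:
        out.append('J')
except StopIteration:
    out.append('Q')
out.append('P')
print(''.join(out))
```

Execution trace: 'G' (try body) → 'Q' (outer except StopIteration) → 'P' (after the try/except). Output: GQP

Answer: GQP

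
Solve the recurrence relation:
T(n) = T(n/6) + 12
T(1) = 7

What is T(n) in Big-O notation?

Each step divides n by 6 and adds 12. After log_6(n) steps we reach T(1)=7. So T(n) = 12·log_6(n) + 7 = O(log n).

Answer: O(log n)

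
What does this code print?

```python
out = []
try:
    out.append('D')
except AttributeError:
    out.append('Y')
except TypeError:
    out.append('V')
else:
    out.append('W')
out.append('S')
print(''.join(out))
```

Execution trace: 'D' (try body, no exception) → 'W' (else) → 'S' (after the try/except). Output: DWS

Answer: DWS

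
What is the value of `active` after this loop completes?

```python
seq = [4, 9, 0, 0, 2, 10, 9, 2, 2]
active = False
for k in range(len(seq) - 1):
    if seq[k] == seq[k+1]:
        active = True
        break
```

Check consecutive duplicates in [4, 9, 0, 0, 2, 10, 9, 2, 2]
`active` takes the values: False → True

Answer: True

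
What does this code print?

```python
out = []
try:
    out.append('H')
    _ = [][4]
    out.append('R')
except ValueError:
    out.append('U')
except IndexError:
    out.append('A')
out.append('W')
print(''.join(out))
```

Execution trace: 'H' (try body) → 'A' (except IndexError) → 'W' (after the try/except). Output: HAW

Answer: HAW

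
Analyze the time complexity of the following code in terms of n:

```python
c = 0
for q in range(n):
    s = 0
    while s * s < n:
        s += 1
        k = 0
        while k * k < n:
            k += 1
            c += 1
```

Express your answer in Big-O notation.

Each loop level contributes: n × √n × √n. Multiplying the contributions gives O(n^2).

Answer: O(n^2)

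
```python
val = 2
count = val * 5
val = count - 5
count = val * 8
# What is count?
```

Trace:
`val = 2` → val = 2
`count = val * 5` → count = 10
`val = count - 5` → val = 5
`count = val * 8` → count = 40
So count = 40

Answer: 40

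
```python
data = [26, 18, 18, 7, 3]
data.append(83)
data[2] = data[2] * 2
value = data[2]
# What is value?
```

Trace:
`data = [26, 18, 18, 7, 3]` → data = [26, 18, 18, 7, 3]
`data.append(83)` → data = [26, 18, 18, 7, 3, 83]
`data[2] = data[2] * 2` → data = [26, 18, 36, 7, 3, 83]
`value = data[2]` → value = 36
So value = 36

Answer: 36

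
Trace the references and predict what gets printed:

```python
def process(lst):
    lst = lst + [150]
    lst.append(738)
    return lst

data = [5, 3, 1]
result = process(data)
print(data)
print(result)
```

Key concept: rebinding parameter vs mutation.
Step by step:
`data = [5, 3, 1]` → data = [5, 3, 1]
`result = process(data)` → result = [5, 3, 1, 150, 738]
`print(data)` → prints [5, 3, 1]
`print(result)` → prints [5, 3, 1, 150, 738]

Answer:
[5, 3, 1]
[5, 3, 1, 150, 738]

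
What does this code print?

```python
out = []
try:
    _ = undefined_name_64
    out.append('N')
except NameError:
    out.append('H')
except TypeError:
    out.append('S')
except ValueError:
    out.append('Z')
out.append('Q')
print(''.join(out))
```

Execution trace: 'H' (except NameError) → 'Q' (after the try/except). Output: HQ

Answer: HQ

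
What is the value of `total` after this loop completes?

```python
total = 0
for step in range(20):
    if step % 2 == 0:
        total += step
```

Sum of even numbers 0 to 19
`total` takes the values: 0 → 2 → 6 → 12 → 20 → 30 → 42 → 56 → 72 → 90

Answer: 90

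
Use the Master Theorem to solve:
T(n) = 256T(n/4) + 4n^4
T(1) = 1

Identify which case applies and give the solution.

a=256, b=4, f(n)=4n^4. log_4(256) = 4. Since c=4 = 4, Case 2 applies: T(n) = Θ(n^log_b(a) · log n) = O(n^4 log n).

Answer: O(n^4 log n) - Case 2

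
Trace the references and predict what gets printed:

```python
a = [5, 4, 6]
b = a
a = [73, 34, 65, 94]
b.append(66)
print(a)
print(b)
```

Key concept: rebinding vs mutation: a is rebound to a new list, b still points at the original.
Step by step:
`a = [5, 4, 6]` → a = [5, 4, 6]
`b = a` → b = [5, 4, 6] (same object as a)
`a = [73, 34, 65, 94]` → a = [73, 34, 65, 94]
`b.append(66)` → b = [5, 4, 6, 66]
`print(a)` → prints [73, 34, 65, 94]
`print(b)` → prints [5, 4, 6, 66]

Answer:
[73, 34, 65, 94]
[5, 4, 6, 66]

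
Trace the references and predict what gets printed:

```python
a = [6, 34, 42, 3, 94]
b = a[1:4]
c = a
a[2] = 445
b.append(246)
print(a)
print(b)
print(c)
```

Key concept: slice vs alias.
Step by step:
`a = [6, 34, 42, 3, 94]` → a = [6, 34, 42, 3, 94]
`b = a[1:4]` → b = [34, 42, 3]
`c = a` → c = [6, 34, 42, 3, 94] (same object as a)
`a[2] = 445` → a = [6, 34, 445, 3, 94] (same object as c); c = [6, 34, 445, 3, 94] (same object as a)
`b.append(246)` → b = [34, 42, 3, 246]
`print(a)` → prints [6, 34, 445, 3, 94]
`print(b)` → prints [34, 42, 3, 246]
`print(c)` → prints [6, 34, 445, 3, 94]

Answer:
[6, 34, 445, 3, 94]
[34, 42, 3, 246]
[6, 34, 445, 3, 94]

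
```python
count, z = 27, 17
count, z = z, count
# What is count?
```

Trace:
`count, z = 27, 17` → count = 27; z = 17
`count, z = z, count` → count = 17; z = 27
So count = 17

Answer: 17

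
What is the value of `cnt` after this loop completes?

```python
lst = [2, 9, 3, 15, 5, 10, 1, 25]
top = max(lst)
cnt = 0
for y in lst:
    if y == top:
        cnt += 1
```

Count of max value 25 in [2, 9, 3, 15, 5, 10, 1, 25]
`cnt` takes the values: 0 → 1

Answer: 1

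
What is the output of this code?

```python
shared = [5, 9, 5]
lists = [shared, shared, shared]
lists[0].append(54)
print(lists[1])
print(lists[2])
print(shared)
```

Key concept: list of same reference.
Step by step:
`shared = [5, 9, 5]` → shared = [5, 9, 5]
`lists = [shared, shared, shared]` → lists = [[5, 9, 5], [5, 9, 5], [5, 9, 5]]
`lists[0].append(54)` → shared = [5, 9, 5, 54]; lists = [[5, 9, 5, 54], [5, 9, 5, 54], [5, 9, 5, 54]]
`print(lists[1])` → prints [5, 9, 5, 54]
`print(lists[2])` → prints [5, 9, 5, 54]
`print(shared)` → prints [5, 9, 5, 54]

Answer:
[5, 9, 5, 54]
[5, 9, 5, 54]
[5, 9, 5, 54]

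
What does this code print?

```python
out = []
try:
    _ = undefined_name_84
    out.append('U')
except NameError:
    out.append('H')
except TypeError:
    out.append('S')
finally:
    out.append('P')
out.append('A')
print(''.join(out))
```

Execution trace: 'H' (except NameError) → 'P' (finally) → 'A' (after the try/except). Output: HPA

Answer: HPA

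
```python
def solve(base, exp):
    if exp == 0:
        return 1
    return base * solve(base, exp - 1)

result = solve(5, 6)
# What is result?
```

solve(5, 6) = 5 * 5 * 5 * 5 * 5 * 5 = 15625

Answer: 15625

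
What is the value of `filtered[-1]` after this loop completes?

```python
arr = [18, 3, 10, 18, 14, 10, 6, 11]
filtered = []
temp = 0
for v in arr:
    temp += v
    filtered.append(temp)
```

Cumulative sum ends at 90
`filtered` takes the values: [] → [18] → [18, 21] → [18, 21, 31] → [18, 21, 31, 49] → [18, 21, 31, 49, 63] → [18, 21, 31, 49, 63, 73] → [18, 21, 31, 49, 63, 73, 79] → [18, 21, 31, 49, 63, 73, 79, 90]
So `filtered[-1]` = 90

Answer: 90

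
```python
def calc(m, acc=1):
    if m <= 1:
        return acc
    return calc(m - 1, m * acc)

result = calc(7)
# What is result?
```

Accumulator trace (n, acc): (7, 1) -> (6, 7) -> (5, 42) -> (4, 210) -> (3, 840) -> (2, 2520) -> (1, 5040) -> return 5040

Answer: 5040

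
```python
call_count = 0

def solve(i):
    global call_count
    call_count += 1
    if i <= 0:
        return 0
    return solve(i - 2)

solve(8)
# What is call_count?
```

Linear recursion stepping by 2: 5 calls from i=8 down to ≤0.

Answer: 5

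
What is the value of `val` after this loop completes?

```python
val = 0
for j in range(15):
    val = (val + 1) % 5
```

Increment mod 5, 15 times = 0
`val` takes the values: 0 → 1 → 2 → 3 → 4 → 0 → 1 → 2 → 3 → 4 → 0 → 1 → 2 → 3 → 4 → 0

Answer: 0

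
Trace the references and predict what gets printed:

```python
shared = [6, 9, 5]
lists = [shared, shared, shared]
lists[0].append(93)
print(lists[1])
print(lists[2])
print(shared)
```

Key concept: list of same reference.
Step by step:
`shared = [6, 9, 5]` → shared = [6, 9, 5]
`lists = [shared, shared, shared]` → lists = [[6, 9, 5], [6, 9, 5], [6, 9, 5]]
`lists[0].append(93)` → shared = [6, 9, 5, 93]; lists = [[6, 9, 5, 93], [6, 9, 5, 93], [6, 9, 5, 93]]
`print(lists[1])` → prints [6, 9, 5, 93]
`print(lists[2])` → prints [6, 9, 5, 93]
`print(shared)` → prints [6, 9, 5, 93]

Answer:
[6, 9, 5, 93]
[6, 9, 5, 93]
[6, 9, 5, 93]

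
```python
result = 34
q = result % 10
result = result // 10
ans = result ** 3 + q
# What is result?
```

Trace:
`result = 34` → result = 34
`q = result % 10` → q = 4
`result = result // 10` → result = 3
`ans = result ** 3 + q` → ans = 31
So result = 3

Answer: 3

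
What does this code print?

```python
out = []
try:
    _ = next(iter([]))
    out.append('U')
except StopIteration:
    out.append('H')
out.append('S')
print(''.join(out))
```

Execution trace: 'H' (except StopIteration) → 'S' (after the try/except). Output: HS

Answer: HS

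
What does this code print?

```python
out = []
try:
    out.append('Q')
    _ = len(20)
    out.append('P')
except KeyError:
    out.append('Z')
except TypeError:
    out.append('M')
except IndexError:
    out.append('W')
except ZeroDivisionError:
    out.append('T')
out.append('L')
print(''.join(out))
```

Execution trace: 'Q' (try body) → 'M' (except TypeError) → 'L' (after the try/except). Output: QML

Answer: QML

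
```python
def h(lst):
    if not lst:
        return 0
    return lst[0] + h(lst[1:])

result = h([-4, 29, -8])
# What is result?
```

(-4) + 29 + (-8) + 0 = 17

Answer: 17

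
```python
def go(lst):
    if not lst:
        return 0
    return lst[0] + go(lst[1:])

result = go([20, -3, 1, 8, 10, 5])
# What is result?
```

20 + (-3) + 1 + 8 + 10 + 5 + 0 = 41

Answer: 41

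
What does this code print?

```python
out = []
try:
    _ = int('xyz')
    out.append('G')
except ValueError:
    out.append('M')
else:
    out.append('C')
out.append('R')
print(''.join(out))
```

Execution trace: 'M' (except ValueError) → 'R' (after the try/except). Output: MR

Answer: MR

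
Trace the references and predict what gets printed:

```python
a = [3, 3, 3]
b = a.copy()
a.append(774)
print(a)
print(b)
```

Key concept: list.copy() creates independent copy.
Step by step:
`a = [3, 3, 3]` → a = [3, 3, 3]
`b = a.copy()` → b = [3, 3, 3]
`a.append(774)` → a = [3, 3, 3, 774]
`print(a)` → prints [3, 3, 3, 774]
`print(b)` → prints [3, 3, 3]

Answer:
[3, 3, 3, 774]
[3, 3, 3]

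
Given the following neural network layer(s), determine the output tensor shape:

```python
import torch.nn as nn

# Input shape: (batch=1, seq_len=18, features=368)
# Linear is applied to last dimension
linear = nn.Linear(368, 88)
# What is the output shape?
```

Input: (1, 18, 368) -> Output: (1, 18, 88)

Answer: (1, 18, 88)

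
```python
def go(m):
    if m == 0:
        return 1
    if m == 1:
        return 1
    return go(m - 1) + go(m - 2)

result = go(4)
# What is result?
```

Build up from base cases: go(0)=1, go(1)=1, go(2)=2, go(3)=3, go(4)=5

Answer: 5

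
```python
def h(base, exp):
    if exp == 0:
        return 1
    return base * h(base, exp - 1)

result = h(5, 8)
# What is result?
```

h(5, 8) = 5 * 5 * 5 * 5 * 5 * 5 * 5 * 5 = 390625

Answer: 390625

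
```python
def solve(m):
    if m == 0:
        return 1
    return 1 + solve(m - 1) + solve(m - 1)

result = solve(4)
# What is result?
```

solve(m) = 1 + 2·solve(m-1), solve(0)=1. Closed form: (1+1)·2^4 - 1 = 31.

Answer: 31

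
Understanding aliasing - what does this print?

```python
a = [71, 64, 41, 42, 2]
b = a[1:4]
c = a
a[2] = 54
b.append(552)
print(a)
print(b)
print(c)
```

Key concept: slice vs alias.
Step by step:
`a = [71, 64, 41, 42, 2]` → a = [71, 64, 41, 42, 2]
`b = a[1:4]` → b = [64, 41, 42]
`c = a` → c = [71, 64, 41, 42, 2] (same object as a)
`a[2] = 54` → a = [71, 64, 54, 42, 2] (same object as c); c = [71, 64, 54, 42, 2] (same object as a)
`b.append(552)` → b = [64, 41, 42, 552]
`print(a)` → prints [71, 64, 54, 42, 2]
`print(b)` → prints [64, 41, 42, 552]
`print(c)` → prints [71, 64, 54, 42, 2]

Answer:
[71, 64, 54, 42, 2]
[64, 41, 42, 552]
[71, 64, 54, 42, 2]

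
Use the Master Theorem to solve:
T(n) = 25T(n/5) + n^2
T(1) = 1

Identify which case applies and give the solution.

a=25, b=5, f(n)=n^2. log_5(25) = 2. Since c=2 = 2, Case 2 applies: T(n) = Θ(n^log_b(a) · log n) = O(n^2 log n).

Answer: O(n^2 log n) - Case 2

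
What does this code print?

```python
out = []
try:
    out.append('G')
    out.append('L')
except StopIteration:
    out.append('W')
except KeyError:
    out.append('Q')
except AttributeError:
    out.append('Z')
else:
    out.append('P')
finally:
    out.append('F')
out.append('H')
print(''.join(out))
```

Execution trace: 'G' (try body) → 'L' (try body, no exception) → 'P' (else) → 'F' (finally) → 'H' (after the try/except). Output: GLPFH

Answer: GLPFH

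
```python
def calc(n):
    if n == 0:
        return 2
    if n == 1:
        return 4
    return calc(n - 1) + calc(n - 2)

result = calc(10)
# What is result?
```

Build up from base cases: calc(0)=2, calc(1)=4, calc(2)=6, calc(3)=10, calc(4)=16, calc(5)=26, calc(6)=42, ..., calc(10)=288

Answer: 288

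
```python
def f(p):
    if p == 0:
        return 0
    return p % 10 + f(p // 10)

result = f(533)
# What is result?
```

Sum of digits of 533: 3 + 3 + 5 = 11

Answer: 11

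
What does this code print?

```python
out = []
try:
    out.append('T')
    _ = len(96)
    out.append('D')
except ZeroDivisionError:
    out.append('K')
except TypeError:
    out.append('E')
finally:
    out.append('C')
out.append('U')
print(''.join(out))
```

Execution trace: 'T' (try body) → 'E' (except TypeError) → 'C' (finally) → 'U' (after the try/except). Output: TECU

Answer: TECU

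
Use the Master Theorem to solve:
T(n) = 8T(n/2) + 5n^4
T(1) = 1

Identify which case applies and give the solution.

a=8, b=2, f(n)=5n^4. log_2(8) = 3. Since c=4 > 3 and the regularity condition holds (8(n/2)^4 = (8/2^4)n^4 with 8/2^4 < 1), Case 3 applies: T(n) = Θ(f(n)) = O(n^4).

Answer: O(n^4) - Case 3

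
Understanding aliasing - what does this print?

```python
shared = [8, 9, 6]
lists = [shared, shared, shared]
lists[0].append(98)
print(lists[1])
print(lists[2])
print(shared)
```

Key concept: list of same reference.
Step by step:
`shared = [8, 9, 6]` → shared = [8, 9, 6]
`lists = [shared, shared, shared]` → lists = [[8, 9, 6], [8, 9, 6], [8, 9, 6]]
`lists[0].append(98)` → shared = [8, 9, 6, 98]; lists = [[8, 9, 6, 98], [8, 9, 6, 98], [8, 9, 6, 98]]
`print(lists[1])` → prints [8, 9, 6, 98]
`print(lists[2])` → prints [8, 9, 6, 98]
`print(shared)` → prints [8, 9, 6, 98]

Answer:
[8, 9, 6, 98]
[8, 9, 6, 98]
[8, 9, 6, 98]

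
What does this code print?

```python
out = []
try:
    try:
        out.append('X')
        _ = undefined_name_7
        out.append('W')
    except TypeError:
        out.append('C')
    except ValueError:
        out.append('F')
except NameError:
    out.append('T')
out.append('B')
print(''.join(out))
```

Execution trace: 'X' (try body) → 'T' (outer except NameError) → 'B' (after the try/except). Output: XTB

Answer: XTB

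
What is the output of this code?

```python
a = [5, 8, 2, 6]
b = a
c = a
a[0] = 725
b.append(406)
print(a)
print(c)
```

Key concept: multiple aliases.
Step by step:
`a = [5, 8, 2, 6]` → a = [5, 8, 2, 6]
`b = a` → b = [5, 8, 2, 6] (same object as a)
`c = a` → c = [5, 8, 2, 6] (same object as a, b)
`a[0] = 725` → a = [725, 8, 2, 6] (same object as b, c); b = [725, 8, 2, 6] (same object as a, c); c = [725, 8, 2, 6] (same object as a, b)
`b.append(406)` → a = [725, 8, 2, 6, 406] (same object as b, c); b = [725, 8, 2, 6, 406] (same object as a, c); c = [725, 8, 2, 6, 406] (same object as a, b)
`print(a)` → prints [725, 8, 2, 6, 406]
`print(c)` → prints [725, 8, 2, 6, 406]

Answer:
[725, 8, 2, 6, 406]
[725, 8, 2, 6, 406]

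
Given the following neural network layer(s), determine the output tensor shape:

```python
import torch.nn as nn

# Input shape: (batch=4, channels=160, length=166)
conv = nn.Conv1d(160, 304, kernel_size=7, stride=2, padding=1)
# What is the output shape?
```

Input: (4, 160, 166) -> Output: (4, 304, 81)

Answer: (4, 304, 81)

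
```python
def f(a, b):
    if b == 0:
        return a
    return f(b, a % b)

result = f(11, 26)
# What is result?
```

f(11, 26) -> f(26, 11) -> f(11, 4) -> f(4, 3) -> f(3, 1) -> f(1, 0) -> 1

Answer: 1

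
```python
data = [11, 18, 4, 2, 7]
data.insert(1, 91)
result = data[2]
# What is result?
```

Trace:
`data = [11, 18, 4, 2, 7]` → data = [11, 18, 4, 2, 7]
`data.insert(1, 91)` → data = [11, 91, 18, 4, 2, 7]
`result = data[2]` → result = 18
So result = 18

Answer: 18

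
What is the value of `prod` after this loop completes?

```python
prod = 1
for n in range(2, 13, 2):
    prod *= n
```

Product of even numbers 2 to 12
`prod` takes the values: 1 → 2 → 8 → 48 → 384 → 3840 → 46080

Answer: 46080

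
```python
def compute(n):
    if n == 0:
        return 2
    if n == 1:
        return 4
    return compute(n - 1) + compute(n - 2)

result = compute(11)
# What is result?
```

Build up from base cases: compute(0)=2, compute(1)=4, compute(2)=6, compute(3)=10, compute(4)=16, compute(5)=26, compute(6)=42, ..., compute(11)=466

Answer: 466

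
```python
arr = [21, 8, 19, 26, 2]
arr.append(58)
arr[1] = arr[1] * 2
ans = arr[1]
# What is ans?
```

Trace:
`arr = [21, 8, 19, 26, 2]` → arr = [21, 8, 19, 26, 2]
`arr.append(58)` → arr = [21, 8, 19, 26, 2, 58]
`arr[1] = arr[1] * 2` → arr = [21, 16, 19, 26, 2, 58]
`ans = arr[1]` → ans = 16
So ans = 16

Answer: 16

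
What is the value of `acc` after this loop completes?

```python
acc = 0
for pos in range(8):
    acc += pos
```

Sum of 0 to 7 = 28
`acc` takes the values: 0 → 1 → 3 → 6 → 10 → 15 → 21 → 28

Answer: 28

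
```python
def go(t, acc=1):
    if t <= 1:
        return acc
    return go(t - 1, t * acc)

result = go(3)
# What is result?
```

Accumulator trace (n, acc): (3, 1) -> (2, 3) -> (1, 6) -> return 6

Answer: 6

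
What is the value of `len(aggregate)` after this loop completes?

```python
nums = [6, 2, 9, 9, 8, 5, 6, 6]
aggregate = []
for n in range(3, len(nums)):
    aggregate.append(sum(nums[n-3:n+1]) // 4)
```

Number of 4-element averages
`aggregate` takes the values: [] → [6] → [6, 7] → [6, 7, 7] → [6, 7, 7, 7] → [6, 7, 7, 7, 6]
So `len(aggregate)` = 5

Answer: 5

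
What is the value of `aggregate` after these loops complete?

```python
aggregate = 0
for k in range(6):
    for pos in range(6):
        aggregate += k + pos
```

Sum of all k+pos for k,pos in 6x6
`aggregate` takes the values: 0 → 1 → 3 → 6 → 10 → 15 → 16 → 18 → 21 → 25 → 30 → 36 → 38 → 41 → 45 → 50 → 56 → 63 → 66 → 70 → 75 → 81 → 88 → 96 → 100 → 105 → 111 → 118 → 126 → 135 → 140 → 146 → 153 → 161 → 170 → 180

Answer: 180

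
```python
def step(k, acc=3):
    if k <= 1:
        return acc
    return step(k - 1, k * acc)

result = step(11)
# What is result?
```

Accumulator trace (n, acc): (11, 3) -> (10, 33) -> (9, 330) -> (8, 2970) -> (7, 23760) -> (6, 166320) -> (5, 997920) -> (4, 4989600) -> (3, 19958400) -> (2, 59875200) -> (1, 119750400) -> return 119750400

Answer: 119750400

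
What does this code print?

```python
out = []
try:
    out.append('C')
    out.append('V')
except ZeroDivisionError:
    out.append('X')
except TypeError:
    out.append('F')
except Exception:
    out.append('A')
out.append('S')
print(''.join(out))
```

Execution trace: 'C' (try body) → 'V' (try body, no exception) → 'S' (after the try/except). Output: CVS

Answer: CVS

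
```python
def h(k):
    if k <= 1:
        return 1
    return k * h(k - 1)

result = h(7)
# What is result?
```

h(7) = 7 * 6 * 5 * 4 * 3 * 2 * 1 = 5040

Answer: 5040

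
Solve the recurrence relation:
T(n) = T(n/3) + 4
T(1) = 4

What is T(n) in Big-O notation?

Each step divides n by 3 and adds 4. After log_3(n) steps we reach T(1)=4. So T(n) = 4·log_3(n) + 4 = O(log n).

Answer: O(log n)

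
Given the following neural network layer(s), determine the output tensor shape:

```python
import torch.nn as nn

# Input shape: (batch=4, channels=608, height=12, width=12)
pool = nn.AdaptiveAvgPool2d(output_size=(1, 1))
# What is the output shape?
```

Input: (4, 608, 12, 12) -> Output: (4, 608, 1, 1)

Answer: (4, 608, 1, 1)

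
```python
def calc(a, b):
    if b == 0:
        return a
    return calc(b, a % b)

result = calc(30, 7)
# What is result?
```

calc(30, 7) -> calc(7, 2) -> calc(2, 1) -> calc(1, 0) -> 1

Answer: 1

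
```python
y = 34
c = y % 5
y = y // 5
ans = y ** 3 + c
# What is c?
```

Trace:
`y = 34` → y = 34
`c = y % 5` → c = 4
`y = y // 5` → y = 6
`ans = y ** 3 + c` → ans = 220
So c = 4

Answer: 4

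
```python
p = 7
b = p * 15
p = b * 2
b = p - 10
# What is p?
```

Trace:
`p = 7` → p = 7
`b = p * 15` → b = 105
`p = b * 2` → p = 210
`b = p - 10` → b = 200
So p = 210

Answer: 210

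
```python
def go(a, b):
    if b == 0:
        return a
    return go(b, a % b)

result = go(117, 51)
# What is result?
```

go(117, 51) -> go(51, 15) -> go(15, 6) -> go(6, 3) -> go(3, 0) -> 3

Answer: 3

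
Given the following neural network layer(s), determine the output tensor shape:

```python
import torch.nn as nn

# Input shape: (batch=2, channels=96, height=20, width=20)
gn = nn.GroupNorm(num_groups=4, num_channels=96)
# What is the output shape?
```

Input: (2, 96, 20, 20) -> Output: (2, 96, 20, 20)

Answer: (2, 96, 20, 20)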